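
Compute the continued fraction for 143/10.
[14; 3, 3]

Euclidean algorithm steps:
143 = 14 × 10 + 3
10 = 3 × 3 + 1
3 = 3 × 1 + 0
Continued fraction: [14; 3, 3]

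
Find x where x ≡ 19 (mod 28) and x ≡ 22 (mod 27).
103

Using Chinese Remainder Theorem:
M = 28 × 27 = 756
M1 = 27, M2 = 28
y1 = 27^(-1) mod 28 = 27
y2 = 28^(-1) mod 27 = 1
x = (19×27×27 + 22×28×1) mod 756 = 103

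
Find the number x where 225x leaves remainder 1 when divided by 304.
177

gcd(225, 304) = 1, so the inverse exists.
Extended Euclidean algorithm on (304, 225):
304 = 1 × 225 + 79  ⟹  79 = (1)·304 + (-1)·225
225 = 2 × 79 + 67  ⟹  67 = (-2)·304 + (3)·225
79 = 1 × 67 + 12  ⟹  12 = (3)·304 + (-4)·225
67 = 5 × 12 + 7  ⟹  7 = (-17)·304 + (23)·225
12 = 1 × 7 + 5  ⟹  5 = (20)·304 + (-27)·225
7 = 1 × 5 + 2  ⟹  2 = (-37)·304 + (50)·225
5 = 2 × 2 + 1  ⟹  1 = (94)·304 + (-127)·225
So (-127)·225 ≡ 1 (mod 304), i.e. 225^(-1) ≡ -127 ≡ 177 (mod 304).
Check: 225 × 177 = 39825 ≡ 1 (mod 304)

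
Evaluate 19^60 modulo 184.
81

Repeated squaring. Binary of 60 = 111100.
19^1 ≡ 19 (mod 184); 19^2 ≡ 177 (mod 184); 19^4 ≡ 49 (mod 184); 19^8 ≡ 9 (mod 184); 19^16 ≡ 81 (mod 184); 19^32 ≡ 121 (mod 184)
19^60 = 19^4 × 19^8 × 19^16 × 19^32 ≡ 81 (mod 184)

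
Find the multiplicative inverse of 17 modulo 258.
167

gcd(17, 258) = 1, so the inverse exists.
Extended Euclidean algorithm on (258, 17):
258 = 15 × 17 + 3  ⟹  3 = (1)·258 + (-15)·17
17 = 5 × 3 + 2  ⟹  2 = (-5)·258 + (76)·17
3 = 1 × 2 + 1  ⟹  1 = (6)·258 + (-91)·17
So (-91)·17 ≡ 1 (mod 258), i.e. 17^(-1) ≡ -91 ≡ 167 (mod 258).
Check: 17 × 167 = 2839 ≡ 1 (mod 258)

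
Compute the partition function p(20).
627

p(n) counts ways to write n as a sum of positive integers (order ignored).
Euler's pentagonal recurrence: p(k) = p(k-1) + p(k-2) - p(k-5) - p(k-7) + p(k-12) + p(k-15) - ... (offsets j(3j∓1)/2, signs ++--, p(0)=1, p(<0)=0).
DP table for k = 0..19: p(0)=1, p(1)=1, p(2)=2, p(3)=3, p(4)=5, p(5)=7, p(6)=11, p(7)=15, p(8)=22, p(9)=30, p(10)=42, p(11)=56, p(12)=77, p(13)=101, p(14)=135, p(15)=176, p(16)=231, p(17)=297, p(18)=385, p(19)=490.
Final step: p(20) = p(19) + p(18) - p(15) - p(13) + p(8) + p(5)
= 490 + 385 - 176 - 101 + 22 + 7
= 627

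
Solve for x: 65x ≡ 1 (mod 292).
9

gcd(65, 292) = 1, so the inverse exists.
Extended Euclidean algorithm on (292, 65):
292 = 4 × 65 + 32  ⟹  32 = (1)·292 + (-4)·65
65 = 2 × 32 + 1  ⟹  1 = (-2)·292 + (9)·65
So (9)·65 ≡ 1 (mod 292), i.e. 65^(-1) ≡ 9 (mod 292).
Check: 65 × 9 = 585 ≡ 1 (mod 292)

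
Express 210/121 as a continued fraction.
[1; 1, 2, 1, 3, 1, 1, 3]

Euclidean algorithm steps:
210 = 1 × 121 + 89
121 = 1 × 89 + 32
89 = 2 × 32 + 25
32 = 1 × 25 + 7
25 = 3 × 7 + 4
7 = 1 × 4 + 3
4 = 1 × 3 + 1
3 = 3 × 1 + 0
Continued fraction: [1; 1, 2, 1, 3, 1, 1, 3]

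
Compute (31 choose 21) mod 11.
0

Using Lucas' theorem:
Write n=31 and k=21 in base 11:
n in base 11: [2, 9]
k in base 11: [1, 10]
C(31,21) mod 11 = ∏ C(n_i, k_i) mod 11
Digit binomials (mod 11): C(2,1) = 2; C(9,10) = 0 (k_i > n_i)
Product: 2 × 0 = 0 ≡ 0 (mod 11)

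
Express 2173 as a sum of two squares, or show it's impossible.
18² + 43² (a=18, b=43)

Factorization: 2173 = 41 × 53
By Fermat: n is sum of two squares iff every prime p ≡ 3 (mod 4) appears to even power.
All primes ≡ 3 (mod 4) appear to even power.
Search a = 0, 1, 2, … for 2173 - a² a perfect square: first hit at a = 18: 2173 - 324 = 1849 = 43².
2173 = 18² + 43² = 324 + 1849 ✓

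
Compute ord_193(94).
64

193 is prime, so ord(94) divides φ(193) = 192.
Divisors of 192: 1, 2, 3, 4, 6, 8, 12, 16, 24, 32, 48, 64, 96, 192.
Repeated squaring: 94^1 ≡ 94, 94^2 ≡ 151, 94^4 ≡ 27, 94^8 ≡ 150, 94^16 ≡ 112, 94^32 ≡ 192, 94^64 ≡ 1, 94^128 ≡ 1 (mod 193).
Test 94^d mod 193 for each divisor d in increasing order:
94^1 ≡ 94
94^2 ≡ 151
94^3 = 94^2·94^1 ≡ 105
94^4 ≡ 27
94^6 = 94^4·94^2 ≡ 24
94^8 ≡ 150
94^12 = 94^8·94^4 ≡ 190
94^16 ≡ 112
94^24 = 94^16·94^8 ≡ 9
94^32 ≡ 192
94^48 = 94^32·94^16 ≡ 81
94^64 ≡ 1  ← first divisor giving 1
The order is 64.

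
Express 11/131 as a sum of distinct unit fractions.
1/12 + 1/1572

Greedy algorithm:
11/131: ceiling(131/11) = 12, use 1/12
1/1572: ceiling(1572/1) = 1572, use 1/1572
Result: 11/131 = 1/12 + 1/1572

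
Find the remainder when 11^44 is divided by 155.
76

Repeated squaring. Binary of 44 = 101100.
11^1 ≡ 11 (mod 155); 11^2 ≡ 121 (mod 155); 11^4 ≡ 71 (mod 155); 11^8 ≡ 81 (mod 155); 11^16 ≡ 51 (mod 155); 11^32 ≡ 121 (mod 155)
11^44 = 11^4 × 11^8 × 11^32 ≡ 76 (mod 155)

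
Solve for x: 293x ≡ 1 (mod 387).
317

gcd(293, 387) = 1, so the inverse exists.
Extended Euclidean algorithm on (387, 293):
387 = 1 × 293 + 94  ⟹  94 = (1)·387 + (-1)·293
293 = 3 × 94 + 11  ⟹  11 = (-3)·387 + (4)·293
94 = 8 × 11 + 6  ⟹  6 = (25)·387 + (-33)·293
11 = 1 × 6 + 5  ⟹  5 = (-28)·387 + (37)·293
6 = 1 × 5 + 1  ⟹  1 = (53)·387 + (-70)·293
So (-70)·293 ≡ 1 (mod 387), i.e. 293^(-1) ≡ -70 ≡ 317 (mod 387).
Check: 293 × 317 = 92881 ≡ 1 (mod 387)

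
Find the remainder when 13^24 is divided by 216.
73

Repeated squaring. Binary of 24 = 11000.
13^1 ≡ 13 (mod 216); 13^2 ≡ 169 (mod 216); 13^4 ≡ 49 (mod 216); 13^8 ≡ 25 (mod 216); 13^16 ≡ 193 (mod 216)
13^24 = 13^8 × 13^16 ≡ 73 (mod 216)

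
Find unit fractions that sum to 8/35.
1/5 + 1/35

Greedy algorithm:
8/35: ceiling(35/8) = 5, use 1/5
1/35: ceiling(35/1) = 35, use 1/35
Result: 8/35 = 1/5 + 1/35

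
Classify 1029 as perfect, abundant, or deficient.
deficient

Proper divisors of 1029: sum = 1 + 3 + 7 + 21 + 49 + 147 + 343 = 571
Since 571 < 1029, 1029 is deficient.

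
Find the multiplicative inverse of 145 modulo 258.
121

gcd(145, 258) = 1, so the inverse exists.
Extended Euclidean algorithm on (258, 145):
258 = 1 × 145 + 113  ⟹  113 = (1)·258 + (-1)·145
145 = 1 × 113 + 32  ⟹  32 = (-1)·258 + (2)·145
113 = 3 × 32 + 17  ⟹  17 = (4)·258 + (-7)·145
32 = 1 × 17 + 15  ⟹  15 = (-5)·258 + (9)·145
17 = 1 × 15 + 2  ⟹  2 = (9)·258 + (-16)·145
15 = 7 × 2 + 1  ⟹  1 = (-68)·258 + (121)·145
So (121)·145 ≡ 1 (mod 258), i.e. 145^(-1) ≡ 121 (mod 258).
Check: 145 × 121 = 17545 ≡ 1 (mod 258)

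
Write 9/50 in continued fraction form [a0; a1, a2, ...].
[0; 5, 1, 1, 4]

Euclidean algorithm steps:
9 = 0 × 50 + 9
50 = 5 × 9 + 5
9 = 1 × 5 + 4
5 = 1 × 4 + 1
4 = 4 × 1 + 0
Continued fraction: [0; 5, 1, 1, 4]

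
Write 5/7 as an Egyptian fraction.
1/2 + 1/5 + 1/70

Greedy algorithm:
5/7: ceiling(7/5) = 2, use 1/2
3/14: ceiling(14/3) = 5, use 1/5
1/70: ceiling(70/1) = 70, use 1/70
Result: 5/7 = 1/2 + 1/5 + 1/70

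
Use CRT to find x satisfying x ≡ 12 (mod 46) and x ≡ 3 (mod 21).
150

Using Chinese Remainder Theorem:
M = 46 × 21 = 966
M1 = 21, M2 = 46
y1 = 21^(-1) mod 46 = 11
y2 = 46^(-1) mod 21 = 16
x = (12×21×11 + 3×46×16) mod 966 = 150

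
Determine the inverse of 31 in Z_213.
55

gcd(31, 213) = 1, so the inverse exists.
Extended Euclidean algorithm on (213, 31):
213 = 6 × 31 + 27  ⟹  27 = (1)·213 + (-6)·31
31 = 1 × 27 + 4  ⟹  4 = (-1)·213 + (7)·31
27 = 6 × 4 + 3  ⟹  3 = (7)·213 + (-48)·31
4 = 1 × 3 + 1  ⟹  1 = (-8)·213 + (55)·31
So (55)·31 ≡ 1 (mod 213), i.e. 31^(-1) ≡ 55 (mod 213).
Check: 31 × 55 = 1705 ≡ 1 (mod 213)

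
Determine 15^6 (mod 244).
217

Repeated squaring. Binary of 6 = 110.
15^1 ≡ 15 (mod 244); 15^2 ≡ 225 (mod 244); 15^4 ≡ 117 (mod 244)
15^6 = 15^2 × 15^4 ≡ 217 (mod 244)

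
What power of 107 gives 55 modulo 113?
25

Baby-step giant-step with step n = ⌈√113⌉ = 11.
Baby steps 107^j mod 113 (j:value) for j=0..10: 0:1, 1:107, 2:36, 3:10, 4:53, 5:21, 6:100, 7:78, 8:97, 9:96, 10:102.
Giant-step multiplier: 107^(-11) ≡ 107^(112-11) = 107^101 ≡ 12 (mod 113).
Giant steps γ_i = 55·12^i mod 113: γ_0=55, γ_1=95, γ_2=10 (in table at j=3).
x = i·n + j = 2·11 + 3 = 25.
Check: 107^25 ≡ 55 (mod 113).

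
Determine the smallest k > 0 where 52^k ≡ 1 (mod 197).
196

197 is prime, so ord(52) divides φ(197) = 196.
Divisors of 196: 1, 2, 4, 7, 14, 28, 49, 98, 196.
Repeated squaring: 52^1 ≡ 52, 52^2 ≡ 143, 52^4 ≡ 158, 52^8 ≡ 142, 52^16 ≡ 70, 52^32 ≡ 172, 52^64 ≡ 34, 52^128 ≡ 171 (mod 197).
Test 52^d mod 197 for each divisor d in increasing order:
52^1 ≡ 52
52^2 ≡ 143
52^4 ≡ 158
52^7 = 52^4·52^2·52^1 ≡ 177
52^14 = 52^8·52^4·52^2 ≡ 6
52^28 = 52^16·52^8·52^4 ≡ 36
52^49 = 52^32·52^16·52^1 ≡ 14
52^98 = 52^64·52^32·52^2 ≡ 196
52^196 = 52^128·52^64·52^4 ≡ 1  ← first divisor giving 1
The order is 196.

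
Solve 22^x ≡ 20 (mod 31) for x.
4

Baby-step giant-step with step n = ⌈√31⌉ = 6.
Baby steps 22^j mod 31 (j:value) for j=0..5: 0:1, 1:22, 2:19, 3:15, 4:20, 5:6.
h = 20 is already in the table at j=4, so x = 4.
Check: 22^4 ≡ 20 (mod 31).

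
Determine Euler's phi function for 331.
330

331 = 331
φ(n) = n × ∏(1 - 1/p) for each prime p dividing n
φ(331) = 331 × (1 - 1/331) = 330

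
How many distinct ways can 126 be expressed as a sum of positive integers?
3519222692

p(n) counts ways to write n as a sum of positive integers (order ignored).
Euler's pentagonal recurrence: p(k) = p(k-1) + p(k-2) - p(k-5) - p(k-7) + p(k-12) + p(k-15) - ... (offsets j(3j∓1)/2, signs ++--, p(0)=1, p(<0)=0).
DP table for k = 0..125: p(0)=1, p(1)=1, p(2)=2, p(3)=3, p(4)=5, p(5)=7, p(6)=11, p(7)=15, p(8)=22, p(9)=30, p(10)=42, p(11)=56, p(12)=77, p(13)=101, p(14)=135, p(15)=176, p(16)=231, p(17)=297, p(18)=385, p(19)=490, p(20)=627, p(21)=792, p(22)=1002, p(23)=1255, p(24)=1575, p(25)=1958, p(26)=2436, p(27)=3010, p(28)=3718, p(29)=4565, p(30)=5604, p(31)=6842, p(32)=8349, p(33)=10143, p(34)=12310, p(35)=14883, p(36)=17977, p(37)=21637, p(38)=26015, p(39)=31185, p(40)=37338, p(41)=44583, p(42)=53174, p(43)=63261, p(44)=75175, p(45)=89134, p(46)=105558, p(47)=124754, p(48)=147273, p(49)=173525, p(50)=204226, p(51)=239943, p(52)=281589, p(53)=329931, p(54)=386155, p(55)=451276, p(56)=526823, p(57)=614154, p(58)=715220, p(59)=831820, p(60)=966467, p(61)=1121505, p(62)=1300156, p(63)=1505499, p(64)=1741630, p(65)=2012558, p(66)=2323520, p(67)=2679689, p(68)=3087735, p(69)=3554345, p(70)=4087968, p(71)=4697205, p(72)=5392783, p(73)=6185689, p(74)=7089500, p(75)=8118264, p(76)=9289091, p(77)=10619863, p(78)=12132164, p(79)=13848650, p(80)=15796476, p(81)=18004327, p(82)=20506255, p(83)=23338469, p(84)=26543660, p(85)=30167357, p(86)=34262962, p(87)=38887673, p(88)=44108109, p(89)=49995925, p(90)=56634173, p(91)=64112359, p(92)=72533807, p(93)=82010177, p(94)=92669720, p(95)=104651419, p(96)=118114304, p(97)=133230930, p(98)=150198136, p(99)=169229875, p(100)=190569292, p(101)=214481126, p(102)=241265379, p(103)=271248950, p(104)=304801365, p(105)=342325709, p(106)=384276336, p(107)=431149389, p(108)=483502844, p(109)=541946240, p(110)=607163746, p(111)=679903203, p(112)=761002156, p(113)=851376628, p(114)=952050665, p(115)=1064144451, p(116)=1188908248, p(117)=1327710076, p(118)=1482074143, p(119)=1653668665, p(120)=1844349560, p(121)=2056148051, p(122)=2291320912, p(123)=2552338241, p(124)=2841940500, p(125)=3163127352.
Final step: p(126) = p(125) + p(124) - p(121) - p(119) + p(114) + p(111) - p(104) - p(100) + p(91) + p(86) - p(75) - p(69) + p(56) + p(49) - p(34) - p(26) + p(9) + p(0)
= 3163127352 + 2841940500 - 2056148051 - 1653668665 + 952050665 + 679903203 - 304801365 - 190569292 + 64112359 + 34262962 - 8118264 - 3554345 + 526823 + 173525 - 12310 - 2436 + 30 + 1
= 3519222692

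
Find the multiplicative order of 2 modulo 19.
18

19 is prime, so ord(2) divides φ(19) = 18.
Divisors of 18: 1, 2, 3, 6, 9, 18.
Repeated squaring: 2^1 ≡ 2, 2^2 ≡ 4, 2^4 ≡ 16, 2^8 ≡ 9, 2^16 ≡ 5 (mod 19).
Test 2^d mod 19 for each divisor d in increasing order:
2^1 ≡ 2
2^2 ≡ 4
2^3 = 2^2·2^1 ≡ 8
2^6 = 2^4·2^2 ≡ 7
2^9 = 2^8·2^1 ≡ 18
2^18 = 2^16·2^2 ≡ 1  ← first divisor giving 1
The order is 18.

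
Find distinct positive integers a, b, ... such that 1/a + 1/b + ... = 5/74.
1/15 + 1/1110

Greedy algorithm:
5/74: ceiling(74/5) = 15, use 1/15
1/1110: ceiling(1110/1) = 1110, use 1/1110
Result: 5/74 = 1/15 + 1/1110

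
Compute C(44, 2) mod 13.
10

Using Lucas' theorem:
Write n=44 and k=2 in base 13:
n in base 13: [3, 5]
k in base 13: [0, 2]
C(44,2) mod 13 = ∏ C(n_i, k_i) mod 13
Digit binomials (mod 13): C(3,0) = 1; C(5,2) = 10
Product: 1 × 10 = 10 ≡ 10 (mod 13)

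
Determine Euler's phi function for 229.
228

229 = 229
φ(n) = n × ∏(1 - 1/p) for each prime p dividing n
φ(229) = 229 × (1 - 1/229) = 228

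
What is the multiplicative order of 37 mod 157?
39

157 is prime, so ord(37) divides φ(157) = 156.
Divisors of 156: 1, 2, 3, 4, 6, 12, 13, 26, 39, 52, 78, 156.
Repeated squaring: 37^1 ≡ 37, 37^2 ≡ 113, 37^4 ≡ 52, 37^8 ≡ 35, 37^16 ≡ 126, 37^32 ≡ 19, 37^64 ≡ 47, 37^128 ≡ 11 (mod 157).
Test 37^d mod 157 for each divisor d in increasing order:
37^1 ≡ 37
37^2 ≡ 113
37^3 = 37^2·37^1 ≡ 99
37^4 ≡ 52
37^6 = 37^4·37^2 ≡ 67
37^12 = 37^8·37^4 ≡ 93
37^13 = 37^8·37^4·37^1 ≡ 144
37^26 = 37^16·37^8·37^2 ≡ 12
37^39 = 37^32·37^4·37^2·37^1 ≡ 1  ← first divisor giving 1
The order is 39.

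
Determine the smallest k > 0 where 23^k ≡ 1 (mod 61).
20

61 is prime, so ord(23) divides φ(61) = 60.
Divisors of 60: 1, 2, 3, 4, 5, 6, 10, 12, 15, 20, 30, 60.
Repeated squaring: 23^1 ≡ 23, 23^2 ≡ 41, 23^4 ≡ 34, 23^8 ≡ 58, 23^16 ≡ 9, 23^32 ≡ 20 (mod 61).
Test 23^d mod 61 for each divisor d in increasing order:
23^1 ≡ 23
23^2 ≡ 41
23^3 = 23^2·23^1 ≡ 28
23^4 ≡ 34
23^5 = 23^4·23^1 ≡ 50
23^6 = 23^4·23^2 ≡ 52
23^10 = 23^8·23^2 ≡ 60
23^12 = 23^8·23^4 ≡ 20
23^15 = 23^8·23^4·23^2·23^1 ≡ 11
23^20 = 23^16·23^4 ≡ 1  ← first divisor giving 1
The order is 20.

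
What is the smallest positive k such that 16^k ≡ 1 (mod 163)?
81

163 is prime, so ord(16) divides φ(163) = 162.
Divisors of 162: 1, 2, 3, 6, 9, 18, 27, 54, 81, 162.
Repeated squaring: 16^1 ≡ 16, 16^2 ≡ 93, 16^4 ≡ 10, 16^8 ≡ 100, 16^16 ≡ 57, 16^32 ≡ 152, 16^64 ≡ 121, 16^128 ≡ 134 (mod 163).
Test 16^d mod 163 for each divisor d in increasing order:
16^1 ≡ 16
16^2 ≡ 93
16^3 = 16^2·16^1 ≡ 21
16^6 = 16^4·16^2 ≡ 115
16^9 = 16^8·16^1 ≡ 133
16^18 = 16^16·16^2 ≡ 85
16^27 = 16^16·16^8·16^2·16^1 ≡ 58
16^54 = 16^32·16^16·16^4·16^2 ≡ 104
16^81 = 16^64·16^16·16^1 ≡ 1  ← first divisor giving 1
The order is 81.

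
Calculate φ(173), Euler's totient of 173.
172

173 = 173
φ(n) = n × ∏(1 - 1/p) for each prime p dividing n
φ(173) = 173 × (1 - 1/173) = 172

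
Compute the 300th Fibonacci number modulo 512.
16

Matrix identity: Q^n = [[F_(n+1), F_n], [F_n, F_(n-1)]] with Q = [[1,1],[1,0]].
n = 300 = 100101100₂. Square-and-multiply, entries mod 512:
Q^1 = [[1,1],[1,0]]
Q^2 = (Q^1)² = [[2,1],[1,1]]
Q^4 = (Q^2)² = [[5,3],[3,2]]
Q^9 = (Q^4)²·Q = [[55,34],[34,21]]
Q^18 = (Q^9)² = [[85,24],[24,61]]
Q^37 = (Q^18)²·Q = [[41,121],[121,432]]
Q^75 = (Q^37)²·Q = [[339,450],[450,401]]
Q^150 = (Q^75)² = [[493,200],[200,293]]
Q^300 = (Q^150)² = [[425,16],[16,409]]
F_300 mod 512 = Q^300[0][1] = 16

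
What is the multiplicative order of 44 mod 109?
108

109 is prime, so ord(44) divides φ(109) = 108.
Divisors of 108: 1, 2, 3, 4, 6, 9, 12, 18, 27, 36, 54, 108.
Repeated squaring: 44^1 ≡ 44, 44^2 ≡ 83, 44^4 ≡ 22, 44^8 ≡ 48, 44^16 ≡ 15, 44^32 ≡ 7, 44^64 ≡ 49 (mod 109).
Test 44^d mod 109 for each divisor d in increasing order:
44^1 ≡ 44
44^2 ≡ 83
44^3 = 44^2·44^1 ≡ 55
44^4 ≡ 22
44^6 = 44^4·44^2 ≡ 82
44^9 = 44^8·44^1 ≡ 41
44^12 = 44^8·44^4 ≡ 75
44^18 = 44^16·44^2 ≡ 46
44^27 = 44^16·44^8·44^2·44^1 ≡ 33
44^36 = 44^32·44^4 ≡ 45
44^54 = 44^32·44^16·44^4·44^2 ≡ 108
44^108 = 44^64·44^32·44^8·44^4 ≡ 1  ← first divisor giving 1
The order is 108.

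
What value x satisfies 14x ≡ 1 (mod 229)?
180

gcd(14, 229) = 1, so the inverse exists.
Extended Euclidean algorithm on (229, 14):
229 = 16 × 14 + 5  ⟹  5 = (1)·229 + (-16)·14
14 = 2 × 5 + 4  ⟹  4 = (-2)·229 + (33)·14
5 = 1 × 4 + 1  ⟹  1 = (3)·229 + (-49)·14
So (-49)·14 ≡ 1 (mod 229), i.e. 14^(-1) ≡ -49 ≡ 180 (mod 229).
Check: 14 × 180 = 2520 ≡ 1 (mod 229)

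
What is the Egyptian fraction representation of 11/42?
1/4 + 1/84

Greedy algorithm:
11/42: ceiling(42/11) = 4, use 1/4
1/84: ceiling(84/1) = 84, use 1/84
Result: 11/42 = 1/4 + 1/84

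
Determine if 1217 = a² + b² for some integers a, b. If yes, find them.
16² + 31² (a=16, b=31)

Factorization: 1217 = 1217
By Fermat: n is sum of two squares iff every prime p ≡ 3 (mod 4) appears to even power.
All primes ≡ 3 (mod 4) appear to even power.
Search a = 0, 1, 2, … for 1217 - a² a perfect square: first hit at a = 16: 1217 - 256 = 961 = 31².
1217 = 16² + 31² = 256 + 961 ✓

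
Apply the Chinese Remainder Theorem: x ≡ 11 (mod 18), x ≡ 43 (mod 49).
533

Using Chinese Remainder Theorem:
M = 18 × 49 = 882
M1 = 49, M2 = 18
y1 = 49^(-1) mod 18 = 7
y2 = 18^(-1) mod 49 = 30
x = (11×49×7 + 43×18×30) mod 882 = 533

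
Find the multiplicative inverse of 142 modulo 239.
170

gcd(142, 239) = 1, so the inverse exists.
Extended Euclidean algorithm on (239, 142):
239 = 1 × 142 + 97  ⟹  97 = (1)·239 + (-1)·142
142 = 1 × 97 + 45  ⟹  45 = (-1)·239 + (2)·142
97 = 2 × 45 + 7  ⟹  7 = (3)·239 + (-5)·142
45 = 6 × 7 + 3  ⟹  3 = (-19)·239 + (32)·142
7 = 2 × 3 + 1  ⟹  1 = (41)·239 + (-69)·142
So (-69)·142 ≡ 1 (mod 239), i.e. 142^(-1) ≡ -69 ≡ 170 (mod 239).
Check: 142 × 170 = 24140 ≡ 1 (mod 239)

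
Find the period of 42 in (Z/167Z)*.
83

167 is prime, so ord(42) divides φ(167) = 166.
Divisors of 166: 1, 2, 83, 166.
Repeated squaring: 42^1 ≡ 42, 42^2 ≡ 94, 42^4 ≡ 152, 42^8 ≡ 58, 42^16 ≡ 24, 42^32 ≡ 75, 42^64 ≡ 114, 42^128 ≡ 137 (mod 167).
Test 42^d mod 167 for each divisor d in increasing order:
42^1 ≡ 42
42^2 ≡ 94
42^83 = 42^64·42^16·42^2·42^1 ≡ 1  ← first divisor giving 1
The order is 83.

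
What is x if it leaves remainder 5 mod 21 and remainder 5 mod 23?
5

Using Chinese Remainder Theorem:
M = 21 × 23 = 483
M1 = 23, M2 = 21
y1 = 23^(-1) mod 21 = 11
y2 = 21^(-1) mod 23 = 11
x = (5×23×11 + 5×21×11) mod 483 = 5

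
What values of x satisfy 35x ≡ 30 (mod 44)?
x ≡ 26 (mod 44)

gcd(35, 44) = 1, which divides 30, so solutions exist.
Find 35^(-1) mod 44 by the extended Euclidean algorithm:
44 = 1 × 35 + 9  ⟹  9 = (1)·44 + (-1)·35
35 = 3 × 9 + 8  ⟹  8 = (-3)·44 + (4)·35
9 = 1 × 8 + 1  ⟹  1 = (4)·44 + (-5)·35
So (-5)·35 ≡ 1 (mod 44), i.e. 35^(-1) ≡ -5 ≡ 39 (mod 44).
x ≡ 39 × 30 = 1170 ≡ 26 (mod 44).
Check: 35 × 26 = 910 ≡ 30 (mod 44).
Unique solution: x ≡ 26 (mod 44)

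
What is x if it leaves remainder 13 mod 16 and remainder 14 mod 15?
29

Using Chinese Remainder Theorem:
M = 16 × 15 = 240
M1 = 15, M2 = 16
y1 = 15^(-1) mod 16 = 15
y2 = 16^(-1) mod 15 = 1
x = (13×15×15 + 14×16×1) mod 240 = 29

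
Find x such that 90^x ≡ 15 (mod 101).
11

Baby-step giant-step with step n = ⌈√101⌉ = 11.
Baby steps 90^j mod 101 (j:value) for j=0..10: 0:1, 1:90, 2:20, 3:83, 4:97, 5:44, 6:21, 7:72, 8:16, 9:26, 10:17.
Giant-step multiplier: 90^(-11) ≡ 90^(100-11) = 90^89 ≡ 27 (mod 101).
Giant steps γ_i = 15·27^i mod 101: γ_0=15, γ_1=1 (in table at j=0).
x = i·n + j = 1·11 + 0 = 11.
Check: 90^11 ≡ 15 (mod 101).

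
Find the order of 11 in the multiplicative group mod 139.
69

139 is prime, so ord(11) divides φ(139) = 138.
Divisors of 138: 1, 2, 3, 6, 23, 46, 69, 138.
Repeated squaring: 11^1 ≡ 11, 11^2 ≡ 121, 11^4 ≡ 46, 11^8 ≡ 31, 11^16 ≡ 127, 11^32 ≡ 5, 11^64 ≡ 25, 11^128 ≡ 69 (mod 139).
Test 11^d mod 139 for each divisor d in increasing order:
11^1 ≡ 11
11^2 ≡ 121
11^3 = 11^2·11^1 ≡ 80
11^6 = 11^4·11^2 ≡ 6
11^23 = 11^16·11^4·11^2·11^1 ≡ 42
11^46 = 11^32·11^8·11^4·11^2 ≡ 96
11^69 = 11^64·11^4·11^1 ≡ 1  ← first divisor giving 1
The order is 69.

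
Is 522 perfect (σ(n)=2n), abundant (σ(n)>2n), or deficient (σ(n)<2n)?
abundant

Proper divisors of 522: sum = 1 + 2 + 3 + 6 + 9 + 18 + 29 + 58 + 87 + 174 + 261 = 648
Since 648 > 522, 522 is abundant.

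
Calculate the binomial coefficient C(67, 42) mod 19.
3

Using Lucas' theorem:
Write n=67 and k=42 in base 19:
n in base 19: [3, 10]
k in base 19: [2, 4]
C(67,42) mod 19 = ∏ C(n_i, k_i) mod 19
Digit binomials (mod 19): C(3,2) = 3; C(10,4) = 210 ≡ 1
Product: 3 × 1 = 3 ≡ 3 (mod 19)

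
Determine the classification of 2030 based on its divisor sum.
abundant

Proper divisors of 2030: sum = 1 + 2 + 5 + 7 + 10 + 14 + 29 + 35 + 58 + 70 + 145 + 203 + 290 + 406 + 1015 = 2290
Since 2290 > 2030, 2030 is abundant.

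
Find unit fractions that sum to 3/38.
1/13 + 1/494

Greedy algorithm:
3/38: ceiling(38/3) = 13, use 1/13
1/494: ceiling(494/1) = 494, use 1/494
Result: 3/38 = 1/13 + 1/494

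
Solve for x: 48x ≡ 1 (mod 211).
22

gcd(48, 211) = 1, so the inverse exists.
Extended Euclidean algorithm on (211, 48):
211 = 4 × 48 + 19  ⟹  19 = (1)·211 + (-4)·48
48 = 2 × 19 + 10  ⟹  10 = (-2)·211 + (9)·48
19 = 1 × 10 + 9  ⟹  9 = (3)·211 + (-13)·48
10 = 1 × 9 + 1  ⟹  1 = (-5)·211 + (22)·48
So (22)·48 ≡ 1 (mod 211), i.e. 48^(-1) ≡ 22 (mod 211).
Check: 48 × 22 = 1056 ≡ 1 (mod 211)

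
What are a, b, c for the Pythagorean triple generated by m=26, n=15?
(451, 780, 901)

Euclid's formula: a = m² - n², b = 2mn, c = m² + n²
m = 26, n = 15
a = 26² - 15² = 676 - 225 = 451
b = 2 × 26 × 15 = 780
c = 26² + 15² = 676 + 225 = 901
Verification: 451² + 780² = 203401 + 608400 = 811801 = 901² ✓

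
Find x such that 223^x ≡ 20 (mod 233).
85

Baby-step giant-step with step n = ⌈√233⌉ = 16.
Baby steps 223^j mod 233 (j:value) for j=0..15: 0:1, 1:223, 2:100, 3:165, 4:214, 5:190, 6:197, 7:127, 8:128, 9:118, 10:218, 11:150, 12:131, 13:88, 14:52, 15:179.
Giant-step multiplier: 223^(-16) ≡ 223^(232-16) = 223^216 ≡ 148 (mod 233).
Giant steps γ_i = 20·148^i mod 233: γ_0=20, γ_1=164, γ_2=40, γ_3=95, γ_4=80, γ_5=190 (in table at j=5).
x = i·n + j = 5·16 + 5 = 85.
Check: 223^85 ≡ 20 (mod 233).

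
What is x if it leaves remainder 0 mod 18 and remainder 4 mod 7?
18

Using Chinese Remainder Theorem:
M = 18 × 7 = 126
M1 = 7, M2 = 18
y1 = 7^(-1) mod 18 = 13
y2 = 18^(-1) mod 7 = 2
x = (0×7×13 + 4×18×2) mod 126 = 18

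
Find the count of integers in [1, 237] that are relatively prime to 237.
156

237 = 3 × 79
φ(n) = n × ∏(1 - 1/p) for each prime p dividing n
φ(237) = 237 × (1 - 1/3) × (1 - 1/79) = 156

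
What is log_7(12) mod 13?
6

Baby-step giant-step with step n = ⌈√13⌉ = 4.
Baby steps 7^j mod 13 (j:value) for j=0..3: 0:1, 1:7, 2:10, 3:5.
Giant-step multiplier: 7^(-4) ≡ 7^(12-4) = 7^8 ≡ 3 (mod 13).
Giant steps γ_i = 12·3^i mod 13: γ_0=12, γ_1=10 (in table at j=2).
x = i·n + j = 1·4 + 2 = 6.
Check: 7^6 ≡ 12 (mod 13).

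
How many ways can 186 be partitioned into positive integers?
1171432692373

p(n) counts ways to write n as a sum of positive integers (order ignored).
Euler's pentagonal recurrence: p(k) = p(k-1) + p(k-2) - p(k-5) - p(k-7) + p(k-12) + p(k-15) - ... (offsets j(3j∓1)/2, signs ++--, p(0)=1, p(<0)=0).
DP table for k = 0..185: p(0)=1, p(1)=1, p(2)=2, p(3)=3, p(4)=5, p(5)=7, p(6)=11, p(7)=15, p(8)=22, p(9)=30, p(10)=42, p(11)=56, p(12)=77, p(13)=101, p(14)=135, p(15)=176, p(16)=231, p(17)=297, p(18)=385, p(19)=490, p(20)=627, p(21)=792, p(22)=1002, p(23)=1255, p(24)=1575, p(25)=1958, p(26)=2436, p(27)=3010, p(28)=3718, p(29)=4565, p(30)=5604, p(31)=6842, p(32)=8349, p(33)=10143, p(34)=12310, p(35)=14883, p(36)=17977, p(37)=21637, p(38)=26015, p(39)=31185, p(40)=37338, p(41)=44583, p(42)=53174, p(43)=63261, p(44)=75175, p(45)=89134, p(46)=105558, p(47)=124754, p(48)=147273, p(49)=173525, p(50)=204226, p(51)=239943, p(52)=281589, p(53)=329931, p(54)=386155, p(55)=451276, p(56)=526823, p(57)=614154, p(58)=715220, p(59)=831820, p(60)=966467, p(61)=1121505, p(62)=1300156, p(63)=1505499, p(64)=1741630, p(65)=2012558, p(66)=2323520, p(67)=2679689, p(68)=3087735, p(69)=3554345, p(70)=4087968, p(71)=4697205, p(72)=5392783, p(73)=6185689, p(74)=7089500, p(75)=8118264, p(76)=9289091, p(77)=10619863, p(78)=12132164, p(79)=13848650, p(80)=15796476, p(81)=18004327, p(82)=20506255, p(83)=23338469, p(84)=26543660, p(85)=30167357, p(86)=34262962, p(87)=38887673, p(88)=44108109, p(89)=49995925, p(90)=56634173, p(91)=64112359, p(92)=72533807, p(93)=82010177, p(94)=92669720, p(95)=104651419, p(96)=118114304, p(97)=133230930, p(98)=150198136, p(99)=169229875, p(100)=190569292, p(101)=214481126, p(102)=241265379, p(103)=271248950, p(104)=304801365, p(105)=342325709, p(106)=384276336, p(107)=431149389, p(108)=483502844, p(109)=541946240, p(110)=607163746, p(111)=679903203, p(112)=761002156, p(113)=851376628, p(114)=952050665, p(115)=1064144451, p(116)=1188908248, p(117)=1327710076, p(118)=1482074143, p(119)=1653668665, p(120)=1844349560, p(121)=2056148051, p(122)=2291320912, p(123)=2552338241, p(124)=2841940500, p(125)=3163127352, p(126)=3519222692, p(127)=3913864295, p(128)=4351078600, p(129)=4835271870, p(130)=5371315400, p(131)=5964539504, p(132)=6620830889, p(133)=7346629512, p(134)=8149040695, p(135)=9035836076, p(136)=10015581680, p(137)=11097645016, p(138)=12292341831, p(139)=13610949895, p(140)=15065878135, p(141)=16670689208, p(142)=18440293320, p(143)=20390982757, p(144)=22540654445, p(145)=24908858009, p(146)=27517052599, p(147)=30388671978, p(148)=33549419497, p(149)=37027355200, p(150)=40853235313, p(151)=45060624582, p(152)=49686288421, p(153)=54770336324, p(154)=60356673280, p(155)=66493182097, p(156)=73232243759, p(157)=80630964769, p(158)=88751778802, p(159)=97662728555, p(160)=107438159466, p(161)=118159068427, p(162)=129913904637, p(163)=142798995930, p(164)=156919475295, p(165)=172389800255, p(166)=189334822579, p(167)=207890420102, p(168)=228204732751, p(169)=250438925115, p(170)=274768617130, p(171)=301384802048, p(172)=330495499613, p(173)=362326859895, p(174)=397125074750, p(175)=435157697830, p(176)=476715857290, p(177)=522115831195, p(178)=571701605655, p(179)=625846753120, p(180)=684957390936, p(181)=749474411781, p(182)=819876908323, p(183)=896684817527, p(184)=980462880430, p(185)=1071823774337.
Final step: p(186) = p(185) + p(184) - p(181) - p(179) + p(174) + p(171) - p(164) - p(160) + p(151) + p(146) - p(135) - p(129) + p(116) + p(109) - p(94) - p(86) + p(69) + p(60) - p(41) - p(31) + p(10)
= 1071823774337 + 980462880430 - 749474411781 - 625846753120 + 397125074750 + 301384802048 - 156919475295 - 107438159466 + 45060624582 + 27517052599 - 9035836076 - 4835271870 + 1188908248 + 541946240 - 92669720 - 34262962 + 3554345 + 966467 - 44583 - 6842 + 42
= 1171432692373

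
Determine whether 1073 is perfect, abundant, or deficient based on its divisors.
deficient

Proper divisors of 1073: sum = 1 + 29 + 37 = 67
Since 67 < 1073, 1073 is deficient.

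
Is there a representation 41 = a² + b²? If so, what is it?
4² + 5² (a=4, b=5)

Factorization: 41 = 41
By Fermat: n is sum of two squares iff every prime p ≡ 3 (mod 4) appears to even power.
All primes ≡ 3 (mod 4) appear to even power.
Search a = 0, 1, 2, … for 41 - a² a perfect square: first hit at a = 4: 41 - 16 = 25 = 5².
41 = 4² + 5² = 16 + 25 ✓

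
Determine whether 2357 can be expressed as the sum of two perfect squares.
26² + 41² (a=26, b=41)

Factorization: 2357 = 2357
By Fermat: n is sum of two squares iff every prime p ≡ 3 (mod 4) appears to even power.
All primes ≡ 3 (mod 4) appear to even power.
Search a = 0, 1, 2, … for 2357 - a² a perfect square: first hit at a = 26: 2357 - 676 = 1681 = 41².
2357 = 26² + 41² = 676 + 1681 ✓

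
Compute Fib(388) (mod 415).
306

Matrix identity: Q^n = [[F_(n+1), F_n], [F_n, F_(n-1)]] with Q = [[1,1],[1,0]].
n = 388 = 110000100₂. Square-and-multiply, entries mod 415:
Q^1 = [[1,1],[1,0]]
Q^3 = (Q^1)²·Q = [[3,2],[2,1]]
Q^6 = (Q^3)² = [[13,8],[8,5]]
Q^12 = (Q^6)² = [[233,144],[144,89]]
Q^24 = (Q^12)² = [[325,303],[303,22]]
Q^48 = (Q^24)² = [[309,146],[146,163]]
Q^97 = (Q^48)²·Q = [[204,182],[182,22]]
Q^194 = (Q^97)² = [[40,47],[47,408]]
Q^388 = (Q^194)² = [[74,306],[306,183]]
F_388 mod 415 = Q^388[0][1] = 306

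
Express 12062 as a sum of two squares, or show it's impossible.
Not possible

Factorization: 12062 = 2 × 37 × 163
By Fermat: n is sum of two squares iff every prime p ≡ 3 (mod 4) appears to even power.
Prime(s) ≡ 3 (mod 4) with odd exponent: [(163, 1)]
Therefore 12062 cannot be expressed as a² + b².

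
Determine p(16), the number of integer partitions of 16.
231

p(n) counts ways to write n as a sum of positive integers (order ignored).
Euler's pentagonal recurrence: p(k) = p(k-1) + p(k-2) - p(k-5) - p(k-7) + p(k-12) + p(k-15) - ... (offsets j(3j∓1)/2, signs ++--, p(0)=1, p(<0)=0).
DP table for k = 0..15: p(0)=1, p(1)=1, p(2)=2, p(3)=3, p(4)=5, p(5)=7, p(6)=11, p(7)=15, p(8)=22, p(9)=30, p(10)=42, p(11)=56, p(12)=77, p(13)=101, p(14)=135, p(15)=176.
Final step: p(16) = p(15) + p(14) - p(11) - p(9) + p(4) + p(1)
= 176 + 135 - 56 - 30 + 5 + 1
= 231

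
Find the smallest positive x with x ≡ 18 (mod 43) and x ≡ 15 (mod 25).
190

Using Chinese Remainder Theorem:
M = 43 × 25 = 1075
M1 = 25, M2 = 43
y1 = 25^(-1) mod 43 = 31
y2 = 43^(-1) mod 25 = 7
x = (18×25×31 + 15×43×7) mod 1075 = 190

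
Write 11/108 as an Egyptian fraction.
1/10 + 1/540

Greedy algorithm:
11/108: ceiling(108/11) = 10, use 1/10
1/540: ceiling(540/1) = 540, use 1/540
Result: 11/108 = 1/10 + 1/540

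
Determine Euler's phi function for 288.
96

288 = 2^5 × 3^2
φ(n) = n × ∏(1 - 1/p) for each prime p dividing n
φ(288) = 288 × (1 - 1/2) × (1 - 1/3) = 96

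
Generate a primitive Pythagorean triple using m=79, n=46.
(4125, 7268, 8357)

Euclid's formula: a = m² - n², b = 2mn, c = m² + n²
m = 79, n = 46
a = 79² - 46² = 6241 - 2116 = 4125
b = 2 × 79 × 46 = 7268
c = 79² + 46² = 6241 + 2116 = 8357
Verification: 4125² + 7268² = 17015625 + 52823824 = 69839449 = 8357² ✓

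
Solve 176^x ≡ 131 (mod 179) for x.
123

Baby-step giant-step with step n = ⌈√179⌉ = 14.
Baby steps 176^j mod 179 (j:value) for j=0..13: 0:1, 1:176, 2:9, 3:152, 4:81, 5:115, 6:13, 7:140, 8:117, 9:7, 10:158, 11:63, 12:169, 13:30.
Giant-step multiplier: 176^(-14) ≡ 176^(178-14) = 176^164 ≡ 177 (mod 179).
Giant steps γ_i = 131·177^i mod 179: γ_0=131, γ_1=96, γ_2=166, γ_3=26, γ_4=127, γ_5=104, γ_6=150, γ_7=58, γ_8=63 (in table at j=11).
x = i·n + j = 8·14 + 11 = 123.
Check: 176^123 ≡ 131 (mod 179).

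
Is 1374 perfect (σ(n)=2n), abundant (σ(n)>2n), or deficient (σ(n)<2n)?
abundant

Proper divisors of 1374: sum = 1 + 2 + 3 + 6 + 229 + 458 + 687 = 1386
Since 1386 > 1374, 1374 is abundant.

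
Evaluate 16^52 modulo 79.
55

Repeated squaring. Binary of 52 = 110100.
16^1 ≡ 16 (mod 79); 16^2 ≡ 19 (mod 79); 16^4 ≡ 45 (mod 79); 16^8 ≡ 50 (mod 79); 16^16 ≡ 51 (mod 79); 16^32 ≡ 73 (mod 79)
16^52 = 16^4 × 16^16 × 16^32 ≡ 55 (mod 79)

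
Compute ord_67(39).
33

67 is prime, so ord(39) divides φ(67) = 66.
Divisors of 66: 1, 2, 3, 6, 11, 22, 33, 66.
Repeated squaring: 39^1 ≡ 39, 39^2 ≡ 47, 39^4 ≡ 65, 39^8 ≡ 4, 39^16 ≡ 16, 39^32 ≡ 55, 39^64 ≡ 10 (mod 67).
Test 39^d mod 67 for each divisor d in increasing order:
39^1 ≡ 39
39^2 ≡ 47
39^3 = 39^2·39^1 ≡ 24
39^6 = 39^4·39^2 ≡ 40
39^11 = 39^8·39^2·39^1 ≡ 29
39^22 = 39^16·39^4·39^2 ≡ 37
39^33 = 39^32·39^1 ≡ 1  ← first divisor giving 1
The order is 33.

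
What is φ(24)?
8

24 = 2^3 × 3
φ(n) = n × ∏(1 - 1/p) for each prime p dividing n
φ(24) = 24 × (1 - 1/2) × (1 - 1/3) = 8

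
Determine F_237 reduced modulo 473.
123

Matrix identity: Q^n = [[F_(n+1), F_n], [F_n, F_(n-1)]] with Q = [[1,1],[1,0]].
n = 237 = 11101101₂. Square-and-multiply, entries mod 473:
Q^1 = [[1,1],[1,0]]
Q^3 = (Q^1)²·Q = [[3,2],[2,1]]
Q^7 = (Q^3)²·Q = [[21,13],[13,8]]
Q^14 = (Q^7)² = [[137,377],[377,233]]
Q^29 = (Q^14)²·Q = [[33,78],[78,428]]
Q^59 = (Q^29)²·Q = [[88,78],[78,10]]
Q^118 = (Q^59)² = [[111,76],[76,35]]
Q^237 = (Q^118)²·Q = [[340,123],[123,217]]
F_237 mod 473 = Q^237[0][1] = 123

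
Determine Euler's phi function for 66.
20

66 = 2 × 3 × 11
φ(n) = n × ∏(1 - 1/p) for each prime p dividing n
φ(66) = 66 × (1 - 1/2) × (1 - 1/3) × (1 - 1/11) = 20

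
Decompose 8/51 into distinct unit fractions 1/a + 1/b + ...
1/7 + 1/72 + 1/8568

Greedy algorithm:
8/51: ceiling(51/8) = 7, use 1/7
5/357: ceiling(357/5) = 72, use 1/72
1/8568: ceiling(8568/1) = 8568, use 1/8568
Result: 8/51 = 1/7 + 1/72 + 1/8568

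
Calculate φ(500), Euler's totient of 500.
200

500 = 2^2 × 5^3
φ(n) = n × ∏(1 - 1/p) for each prime p dividing n
φ(500) = 500 × (1 - 1/2) × (1 - 1/5) = 200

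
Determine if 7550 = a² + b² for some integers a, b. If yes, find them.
Not possible

Factorization: 7550 = 2 × 5^2 × 151
By Fermat: n is sum of two squares iff every prime p ≡ 3 (mod 4) appears to even power.
Prime(s) ≡ 3 (mod 4) with odd exponent: [(151, 1)]
Therefore 7550 cannot be expressed as a² + b².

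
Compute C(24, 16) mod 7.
2

Using Lucas' theorem:
Write n=24 and k=16 in base 7:
n in base 7: [3, 3]
k in base 7: [2, 2]
C(24,16) mod 7 = ∏ C(n_i, k_i) mod 7
Digit binomials (mod 7): C(3,2) = 3; C(3,2) = 3
Product: 3 × 3 = 9 ≡ 2 (mod 7)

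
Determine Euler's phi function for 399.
216

399 = 3 × 7 × 19
φ(n) = n × ∏(1 - 1/p) for each prime p dividing n
φ(399) = 399 × (1 - 1/3) × (1 - 1/7) × (1 - 1/19) = 216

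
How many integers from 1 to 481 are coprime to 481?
432

481 = 13 × 37
φ(n) = n × ∏(1 - 1/p) for each prime p dividing n
φ(481) = 481 × (1 - 1/13) × (1 - 1/37) = 432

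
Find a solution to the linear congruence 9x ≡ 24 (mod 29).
x ≡ 22 (mod 29)

gcd(9, 29) = 1, which divides 24, so solutions exist.
Find 9^(-1) mod 29 by the extended Euclidean algorithm:
29 = 3 × 9 + 2  ⟹  2 = (1)·29 + (-3)·9
9 = 4 × 2 + 1  ⟹  1 = (-4)·29 + (13)·9
So (13)·9 ≡ 1 (mod 29), i.e. 9^(-1) ≡ 13 (mod 29).
x ≡ 13 × 24 = 312 ≡ 22 (mod 29).
Check: 9 × 22 = 198 ≡ 24 (mod 29).
Unique solution: x ≡ 22 (mod 29)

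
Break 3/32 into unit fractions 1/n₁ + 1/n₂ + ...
1/11 + 1/352

Greedy algorithm:
3/32: ceiling(32/3) = 11, use 1/11
1/352: ceiling(352/1) = 352, use 1/352
Result: 3/32 = 1/11 + 1/352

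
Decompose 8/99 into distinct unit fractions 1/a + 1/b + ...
1/13 + 1/258 + 1/110682

Greedy algorithm:
8/99: ceiling(99/8) = 13, use 1/13
5/1287: ceiling(1287/5) = 258, use 1/258
1/110682: ceiling(110682/1) = 110682, use 1/110682
Result: 8/99 = 1/13 + 1/258 + 1/110682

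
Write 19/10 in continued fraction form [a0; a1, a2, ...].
[1; 1, 9]

Euclidean algorithm steps:
19 = 1 × 10 + 9
10 = 1 × 9 + 1
9 = 9 × 1 + 0
Continued fraction: [1; 1, 9]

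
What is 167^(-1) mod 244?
19

gcd(167, 244) = 1, so the inverse exists.
Extended Euclidean algorithm on (244, 167):
244 = 1 × 167 + 77  ⟹  77 = (1)·244 + (-1)·167
167 = 2 × 77 + 13  ⟹  13 = (-2)·244 + (3)·167
77 = 5 × 13 + 12  ⟹  12 = (11)·244 + (-16)·167
13 = 1 × 12 + 1  ⟹  1 = (-13)·244 + (19)·167
So (19)·167 ≡ 1 (mod 244), i.e. 167^(-1) ≡ 19 (mod 244).
Check: 167 × 19 = 3173 ≡ 1 (mod 244)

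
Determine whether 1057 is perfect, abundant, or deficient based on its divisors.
deficient

Proper divisors of 1057: sum = 1 + 7 + 151 = 159
Since 159 < 1057, 1057 is deficient.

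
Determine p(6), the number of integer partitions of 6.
11

p(n) counts ways to write n as a sum of positive integers (order ignored).
Examples: 6; 5 + 1; 4 + 2; 4 + 1 + 1; 3 + 3; ... (11 total)
p(6) = 11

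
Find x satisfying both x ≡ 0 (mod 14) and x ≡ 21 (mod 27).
210

Using Chinese Remainder Theorem:
M = 14 × 27 = 378
M1 = 27, M2 = 14
y1 = 27^(-1) mod 14 = 13
y2 = 14^(-1) mod 27 = 2
x = (0×27×13 + 21×14×2) mod 378 = 210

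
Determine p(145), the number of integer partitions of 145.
24908858009

p(n) counts ways to write n as a sum of positive integers (order ignored).
Euler's pentagonal recurrence: p(k) = p(k-1) + p(k-2) - p(k-5) - p(k-7) + p(k-12) + p(k-15) - ... (offsets j(3j∓1)/2, signs ++--, p(0)=1, p(<0)=0).
DP table for k = 0..144: p(0)=1, p(1)=1, p(2)=2, p(3)=3, p(4)=5, p(5)=7, p(6)=11, p(7)=15, p(8)=22, p(9)=30, p(10)=42, p(11)=56, p(12)=77, p(13)=101, p(14)=135, p(15)=176, p(16)=231, p(17)=297, p(18)=385, p(19)=490, p(20)=627, p(21)=792, p(22)=1002, p(23)=1255, p(24)=1575, p(25)=1958, p(26)=2436, p(27)=3010, p(28)=3718, p(29)=4565, p(30)=5604, p(31)=6842, p(32)=8349, p(33)=10143, p(34)=12310, p(35)=14883, p(36)=17977, p(37)=21637, p(38)=26015, p(39)=31185, p(40)=37338, p(41)=44583, p(42)=53174, p(43)=63261, p(44)=75175, p(45)=89134, p(46)=105558, p(47)=124754, p(48)=147273, p(49)=173525, p(50)=204226, p(51)=239943, p(52)=281589, p(53)=329931, p(54)=386155, p(55)=451276, p(56)=526823, p(57)=614154, p(58)=715220, p(59)=831820, p(60)=966467, p(61)=1121505, p(62)=1300156, p(63)=1505499, p(64)=1741630, p(65)=2012558, p(66)=2323520, p(67)=2679689, p(68)=3087735, p(69)=3554345, p(70)=4087968, p(71)=4697205, p(72)=5392783, p(73)=6185689, p(74)=7089500, p(75)=8118264, p(76)=9289091, p(77)=10619863, p(78)=12132164, p(79)=13848650, p(80)=15796476, p(81)=18004327, p(82)=20506255, p(83)=23338469, p(84)=26543660, p(85)=30167357, p(86)=34262962, p(87)=38887673, p(88)=44108109, p(89)=49995925, p(90)=56634173, p(91)=64112359, p(92)=72533807, p(93)=82010177, p(94)=92669720, p(95)=104651419, p(96)=118114304, p(97)=133230930, p(98)=150198136, p(99)=169229875, p(100)=190569292, p(101)=214481126, p(102)=241265379, p(103)=271248950, p(104)=304801365, p(105)=342325709, p(106)=384276336, p(107)=431149389, p(108)=483502844, p(109)=541946240, p(110)=607163746, p(111)=679903203, p(112)=761002156, p(113)=851376628, p(114)=952050665, p(115)=1064144451, p(116)=1188908248, p(117)=1327710076, p(118)=1482074143, p(119)=1653668665, p(120)=1844349560, p(121)=2056148051, p(122)=2291320912, p(123)=2552338241, p(124)=2841940500, p(125)=3163127352, p(126)=3519222692, p(127)=3913864295, p(128)=4351078600, p(129)=4835271870, p(130)=5371315400, p(131)=5964539504, p(132)=6620830889, p(133)=7346629512, p(134)=8149040695, p(135)=9035836076, p(136)=10015581680, p(137)=11097645016, p(138)=12292341831, p(139)=13610949895, p(140)=15065878135, p(141)=16670689208, p(142)=18440293320, p(143)=20390982757, p(144)=22540654445.
Final step: p(145) = p(144) + p(143) - p(140) - p(138) + p(133) + p(130) - p(123) - p(119) + p(110) + p(105) - p(94) - p(88) + p(75) + p(68) - p(53) - p(45) + p(28) + p(19) - p(0)
= 22540654445 + 20390982757 - 15065878135 - 12292341831 + 7346629512 + 5371315400 - 2552338241 - 1653668665 + 607163746 + 342325709 - 92669720 - 44108109 + 8118264 + 3087735 - 329931 - 89134 + 3718 + 490 - 1
= 24908858009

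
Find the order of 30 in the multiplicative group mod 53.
4

53 is prime, so ord(30) divides φ(53) = 52.
Divisors of 52: 1, 2, 4, 13, 26, 52.
Repeated squaring: 30^1 ≡ 30, 30^2 ≡ 52, 30^4 ≡ 1, 30^8 ≡ 1, 30^16 ≡ 1, 30^32 ≡ 1 (mod 53).
Test 30^d mod 53 for each divisor d in increasing order:
30^1 ≡ 30
30^2 ≡ 52
30^4 ≡ 1  ← first divisor giving 1
The order is 4.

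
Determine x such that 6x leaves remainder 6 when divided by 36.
x ≡ 1 (mod 6)

gcd(6, 36) = 6, which divides 6, so solutions exist.
Divide through by 6: x ≡ 1 (mod 6).
The coefficient of x is now 1, so x ≡ 1 (mod 6).
Check: 6 × 1 = 6 ≡ 6 (mod 36).
x ≡ 1 (mod 6), giving 6 solutions mod 36.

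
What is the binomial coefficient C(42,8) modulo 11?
9

Using Lucas' theorem:
Write n=42 and k=8 in base 11:
n in base 11: [3, 9]
k in base 11: [0, 8]
C(42,8) mod 11 = ∏ C(n_i, k_i) mod 11
Digit binomials (mod 11): C(3,0) = 1; C(9,8) = 9
Product: 1 × 9 = 9 ≡ 9 (mod 11)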